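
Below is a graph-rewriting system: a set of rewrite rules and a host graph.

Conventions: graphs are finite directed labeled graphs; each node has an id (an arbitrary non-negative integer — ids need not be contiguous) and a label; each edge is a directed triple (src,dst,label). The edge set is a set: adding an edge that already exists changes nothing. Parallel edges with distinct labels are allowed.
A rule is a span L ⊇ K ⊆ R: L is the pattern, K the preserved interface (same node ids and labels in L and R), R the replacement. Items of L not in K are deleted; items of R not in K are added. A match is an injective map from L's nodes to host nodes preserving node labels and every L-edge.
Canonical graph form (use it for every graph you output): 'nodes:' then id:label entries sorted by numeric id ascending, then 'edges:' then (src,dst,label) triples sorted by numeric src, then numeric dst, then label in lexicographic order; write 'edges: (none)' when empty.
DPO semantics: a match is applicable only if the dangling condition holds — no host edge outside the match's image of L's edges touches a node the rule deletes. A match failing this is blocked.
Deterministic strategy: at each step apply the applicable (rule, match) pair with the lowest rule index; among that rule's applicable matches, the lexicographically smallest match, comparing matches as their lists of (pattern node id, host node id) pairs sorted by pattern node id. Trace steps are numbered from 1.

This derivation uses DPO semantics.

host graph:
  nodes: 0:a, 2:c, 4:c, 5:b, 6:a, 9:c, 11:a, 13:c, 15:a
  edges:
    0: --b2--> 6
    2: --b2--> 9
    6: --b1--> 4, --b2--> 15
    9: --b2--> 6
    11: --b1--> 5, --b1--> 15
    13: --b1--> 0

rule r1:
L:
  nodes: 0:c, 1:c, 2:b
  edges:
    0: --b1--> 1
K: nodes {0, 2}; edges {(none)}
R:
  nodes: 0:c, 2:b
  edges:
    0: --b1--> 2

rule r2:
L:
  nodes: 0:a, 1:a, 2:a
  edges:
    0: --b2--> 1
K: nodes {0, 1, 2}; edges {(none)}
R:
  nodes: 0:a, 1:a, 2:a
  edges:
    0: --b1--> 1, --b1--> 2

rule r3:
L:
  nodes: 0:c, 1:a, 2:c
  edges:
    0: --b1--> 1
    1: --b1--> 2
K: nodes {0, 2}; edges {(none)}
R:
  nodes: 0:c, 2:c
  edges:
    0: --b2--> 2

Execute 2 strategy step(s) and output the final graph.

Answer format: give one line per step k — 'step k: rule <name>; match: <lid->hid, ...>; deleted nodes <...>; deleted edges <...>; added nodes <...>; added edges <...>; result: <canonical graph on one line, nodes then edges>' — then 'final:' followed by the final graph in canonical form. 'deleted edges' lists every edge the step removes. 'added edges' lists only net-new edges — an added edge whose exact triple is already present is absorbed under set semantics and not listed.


step 1: rule r2; match: 0->0, 1->6, 2->11; deleted nodes (none); deleted edges (0,6,b2); added nodes (none); added edges (0,6,b1); (0,11,b1); result: nodes: 0:a, 2:c, 4:c, 5:b, 6:a, 9:c, 11:a, 13:c, 15:a edges: (0,6,b1); (0,11,b1); (2,9,b2); (6,4,b1); (6,15,b2); (9,6,b2); (11,5,b1); (11,15,b1); (13,0,b1)
step 2: rule r2; match: 0->6, 1->15, 2->0; deleted nodes (none); deleted edges (6,15,b2); added nodes (none); added edges (6,0,b1); (6,15,b1); result: nodes: 0:a, 2:c, 4:c, 5:b, 6:a, 9:c, 11:a, 13:c, 15:a edges: (0,6,b1); (0,11,b1); (2,9,b2); (6,0,b1); (6,4,b1); (6,15,b1); (9,6,b2); (11,5,b1); (11,15,b1); (13,0,b1)
final:
nodes: 0:a, 2:c, 4:c, 5:b, 6:a, 9:c, 11:a, 13:c, 15:a
edges: (0,6,b1); (0,11,b1); (2,9,b2); (6,0,b1); (6,4,b1); (6,15,b1); (9,6,b2); (11,5,b1); (11,15,b1); (13,0,b1)


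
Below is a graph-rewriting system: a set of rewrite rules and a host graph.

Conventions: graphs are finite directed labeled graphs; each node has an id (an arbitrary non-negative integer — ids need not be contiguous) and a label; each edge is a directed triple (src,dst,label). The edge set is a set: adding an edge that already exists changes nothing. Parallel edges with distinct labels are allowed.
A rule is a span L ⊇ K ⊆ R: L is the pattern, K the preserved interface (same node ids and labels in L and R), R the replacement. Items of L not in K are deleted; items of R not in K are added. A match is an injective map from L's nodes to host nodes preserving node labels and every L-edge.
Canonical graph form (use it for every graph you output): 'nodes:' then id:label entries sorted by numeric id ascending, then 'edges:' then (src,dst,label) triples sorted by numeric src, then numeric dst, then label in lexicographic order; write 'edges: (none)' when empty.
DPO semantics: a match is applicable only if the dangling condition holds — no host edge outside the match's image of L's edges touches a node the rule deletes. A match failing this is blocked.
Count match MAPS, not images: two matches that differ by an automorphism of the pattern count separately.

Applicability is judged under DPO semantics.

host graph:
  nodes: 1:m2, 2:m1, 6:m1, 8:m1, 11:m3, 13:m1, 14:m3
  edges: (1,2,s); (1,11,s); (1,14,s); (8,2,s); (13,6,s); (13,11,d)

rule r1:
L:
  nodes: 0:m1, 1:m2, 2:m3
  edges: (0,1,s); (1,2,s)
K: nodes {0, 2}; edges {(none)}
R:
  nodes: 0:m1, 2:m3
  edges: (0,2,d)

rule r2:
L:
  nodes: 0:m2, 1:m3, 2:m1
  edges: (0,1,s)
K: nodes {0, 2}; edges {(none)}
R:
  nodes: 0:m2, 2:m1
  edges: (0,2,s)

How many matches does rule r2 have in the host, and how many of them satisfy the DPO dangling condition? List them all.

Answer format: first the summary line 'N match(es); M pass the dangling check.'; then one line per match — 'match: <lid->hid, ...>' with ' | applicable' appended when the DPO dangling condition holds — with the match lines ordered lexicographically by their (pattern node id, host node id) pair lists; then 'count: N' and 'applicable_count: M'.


8 match(es); 4 pass the dangling check.
match: 0->1, 1->11, 2->2
match: 0->1, 1->11, 2->6
match: 0->1, 1->11, 2->8
match: 0->1, 1->11, 2->13
match: 0->1, 1->14, 2->2 | applicable
match: 0->1, 1->14, 2->6 | applicable
match: 0->1, 1->14, 2->8 | applicable
match: 0->1, 1->14, 2->13 | applicable
count: 8
applicable_count: 4


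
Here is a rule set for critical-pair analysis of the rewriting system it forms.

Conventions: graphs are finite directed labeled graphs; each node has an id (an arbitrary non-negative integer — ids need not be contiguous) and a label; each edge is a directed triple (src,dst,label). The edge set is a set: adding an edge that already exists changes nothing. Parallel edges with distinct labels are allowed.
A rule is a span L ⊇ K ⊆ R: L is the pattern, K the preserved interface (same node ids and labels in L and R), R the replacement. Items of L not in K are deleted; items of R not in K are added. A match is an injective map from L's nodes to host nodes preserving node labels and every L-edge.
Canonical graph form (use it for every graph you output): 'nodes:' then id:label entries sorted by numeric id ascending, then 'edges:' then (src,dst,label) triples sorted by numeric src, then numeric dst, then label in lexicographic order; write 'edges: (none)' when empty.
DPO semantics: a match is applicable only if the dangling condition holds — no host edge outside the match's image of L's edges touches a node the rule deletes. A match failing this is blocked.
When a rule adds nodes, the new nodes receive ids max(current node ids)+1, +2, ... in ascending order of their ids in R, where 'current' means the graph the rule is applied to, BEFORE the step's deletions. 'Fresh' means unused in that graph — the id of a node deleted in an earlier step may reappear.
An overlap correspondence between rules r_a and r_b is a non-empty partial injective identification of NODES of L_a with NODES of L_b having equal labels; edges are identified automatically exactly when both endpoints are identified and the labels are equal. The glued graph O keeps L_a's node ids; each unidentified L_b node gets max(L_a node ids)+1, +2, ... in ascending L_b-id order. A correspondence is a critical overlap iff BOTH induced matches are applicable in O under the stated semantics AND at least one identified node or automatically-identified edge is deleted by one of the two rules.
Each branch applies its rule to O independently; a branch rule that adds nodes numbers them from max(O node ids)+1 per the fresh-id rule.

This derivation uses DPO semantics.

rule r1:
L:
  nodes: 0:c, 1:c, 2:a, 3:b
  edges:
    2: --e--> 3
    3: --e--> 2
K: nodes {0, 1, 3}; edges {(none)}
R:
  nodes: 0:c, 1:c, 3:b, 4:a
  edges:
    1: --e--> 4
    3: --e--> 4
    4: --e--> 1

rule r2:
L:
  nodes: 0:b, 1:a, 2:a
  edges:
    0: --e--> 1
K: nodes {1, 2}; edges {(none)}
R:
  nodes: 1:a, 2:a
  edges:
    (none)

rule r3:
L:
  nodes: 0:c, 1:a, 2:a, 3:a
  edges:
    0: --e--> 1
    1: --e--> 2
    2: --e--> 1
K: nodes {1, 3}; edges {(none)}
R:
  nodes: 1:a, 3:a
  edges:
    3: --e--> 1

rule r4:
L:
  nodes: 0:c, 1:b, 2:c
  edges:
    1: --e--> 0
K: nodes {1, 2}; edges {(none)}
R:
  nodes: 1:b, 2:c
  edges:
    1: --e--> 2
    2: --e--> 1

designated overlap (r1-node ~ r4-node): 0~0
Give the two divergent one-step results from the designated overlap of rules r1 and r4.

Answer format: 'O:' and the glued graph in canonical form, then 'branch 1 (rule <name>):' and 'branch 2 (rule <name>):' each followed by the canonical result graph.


O:
nodes: 0:c, 1:c, 2:a, 3:b, 4:b, 5:c
edges: (2,3,e); (3,2,e); (4,0,e)
branch 1 (rule r1):
nodes: 0:c, 1:c, 3:b, 4:b, 5:c, 6:a
edges: (1,6,e); (3,6,e); (4,0,e); (6,1,e)
branch 2 (rule r4):
nodes: 1:c, 2:a, 3:b, 4:b, 5:c
edges: (2,3,e); (3,2,e); (4,5,e); (5,4,e)


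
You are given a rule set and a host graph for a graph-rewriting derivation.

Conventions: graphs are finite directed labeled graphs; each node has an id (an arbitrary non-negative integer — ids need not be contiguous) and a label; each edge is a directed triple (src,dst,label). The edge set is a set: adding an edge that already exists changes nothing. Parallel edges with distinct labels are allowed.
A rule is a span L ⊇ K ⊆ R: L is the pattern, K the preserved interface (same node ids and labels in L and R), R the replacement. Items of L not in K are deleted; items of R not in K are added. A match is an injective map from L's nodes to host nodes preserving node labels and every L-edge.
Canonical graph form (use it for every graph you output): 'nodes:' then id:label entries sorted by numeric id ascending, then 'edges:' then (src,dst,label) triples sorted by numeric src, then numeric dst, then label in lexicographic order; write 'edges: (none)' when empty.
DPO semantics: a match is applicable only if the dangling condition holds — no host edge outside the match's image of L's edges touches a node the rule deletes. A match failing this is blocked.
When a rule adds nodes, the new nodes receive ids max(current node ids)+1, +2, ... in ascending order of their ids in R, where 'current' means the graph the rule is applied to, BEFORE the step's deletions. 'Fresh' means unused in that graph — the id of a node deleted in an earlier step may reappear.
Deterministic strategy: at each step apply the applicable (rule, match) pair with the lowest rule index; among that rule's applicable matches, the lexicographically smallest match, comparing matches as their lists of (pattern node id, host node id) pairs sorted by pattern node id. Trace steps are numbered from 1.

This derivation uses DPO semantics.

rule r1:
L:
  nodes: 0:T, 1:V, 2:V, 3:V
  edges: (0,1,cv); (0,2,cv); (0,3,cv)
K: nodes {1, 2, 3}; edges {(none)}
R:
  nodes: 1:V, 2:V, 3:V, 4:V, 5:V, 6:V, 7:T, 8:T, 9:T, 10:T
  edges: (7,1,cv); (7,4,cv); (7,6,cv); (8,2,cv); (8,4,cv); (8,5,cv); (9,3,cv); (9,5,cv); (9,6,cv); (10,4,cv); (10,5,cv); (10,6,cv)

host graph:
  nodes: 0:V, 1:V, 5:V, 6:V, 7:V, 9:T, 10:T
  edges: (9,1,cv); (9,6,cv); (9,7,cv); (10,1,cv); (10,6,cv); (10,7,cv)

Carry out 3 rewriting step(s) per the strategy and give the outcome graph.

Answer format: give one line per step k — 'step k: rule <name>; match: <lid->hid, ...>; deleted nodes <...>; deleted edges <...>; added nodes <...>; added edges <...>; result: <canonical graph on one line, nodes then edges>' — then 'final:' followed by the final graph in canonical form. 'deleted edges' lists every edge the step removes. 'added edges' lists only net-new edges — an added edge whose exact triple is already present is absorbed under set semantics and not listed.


step 1: rule r1; match: 0->9, 1->1, 2->6, 3->7; deleted nodes 9; deleted edges (9,1,cv); (9,6,cv); (9,7,cv); added nodes 11, 12, 13, 14, 15, 16, 17; added edges (14,1,cv); (14,11,cv); (14,13,cv); (15,6,cv); (15,11,cv); (15,12,cv); (16,7,cv); (16,12,cv); (16,13,cv); (17,11,cv); (17,12,cv); (17,13,cv); result: nodes: 0:V, 1:V, 5:V, 6:V, 7:V, 10:T, 11:V, 12:V, 13:V, 14:T, 15:T, 16:T, 17:T edges: (10,1,cv); (10,6,cv); (10,7,cv); (14,1,cv); (14,11,cv); (14,13,cv); (15,6,cv); (15,11,cv); (15,12,cv); (16,7,cv); (16,12,cv); (16,13,cv); (17,11,cv); (17,12,cv); (17,13,cv)
step 2: rule r1; match: 0->10, 1->1, 2->6, 3->7; deleted nodes 10; deleted edges (10,1,cv); (10,6,cv); (10,7,cv); added nodes 18, 19, 20, 21, 22, 23, 24; added edges (21,1,cv); (21,18,cv); (21,20,cv); (22,6,cv); (22,18,cv); (22,19,cv); (23,7,cv); (23,19,cv); (23,20,cv); (24,18,cv); (24,19,cv); (24,20,cv); result: nodes: 0:V, 1:V, 5:V, 6:V, 7:V, 11:V, 12:V, 13:V, 14:T, 15:T, 16:T, 17:T, 18:V, 19:V, 20:V, 21:T, 22:T, 23:T, 24:T edges: (14,1,cv); (14,11,cv); (14,13,cv); (15,6,cv); (15,11,cv); (15,12,cv); (16,7,cv); (16,12,cv); (16,13,cv); (17,11,cv); (17,12,cv); (17,13,cv); (21,1,cv); (21,18,cv); (21,20,cv); (22,6,cv); (22,18,cv); (22,19,cv); (23,7,cv); (23,19,cv); (23,20,cv); (24,18,cv); (24,19,cv); (24,20,cv)
step 3: rule r1; match: 0->14, 1->1, 2->11, 3->13; deleted nodes 14; deleted edges (14,1,cv); (14,11,cv); (14,13,cv); added nodes 25, 26, 27, 28, 29, 30, 31; added edges (28,1,cv); (28,25,cv); (28,27,cv); (29,11,cv); (29,25,cv); (29,26,cv); (30,13,cv); (30,26,cv); (30,27,cv); (31,25,cv); (31,26,cv); (31,27,cv); result: nodes: 0:V, 1:V, 5:V, 6:V, 7:V, 11:V, 12:V, 13:V, 15:T, 16:T, 17:T, 18:V, 19:V, 20:V, 21:T, 22:T, 23:T, 24:T, 25:V, 26:V, 27:V, 28:T, 29:T, 30:T, 31:T edges: (15,6,cv); (15,11,cv); (15,12,cv); (16,7,cv); (16,12,cv); (16,13,cv); (17,11,cv); (17,12,cv); (17,13,cv); (21,1,cv); (21,18,cv); (21,20,cv); (22,6,cv); (22,18,cv); (22,19,cv); (23,7,cv); (23,19,cv); (23,20,cv); (24,18,cv); (24,19,cv); (24,20,cv); (28,1,cv); (28,25,cv); (28,27,cv); (29,11,cv); (29,25,cv); (29,26,cv); (30,13,cv); (30,26,cv); (30,27,cv); (31,25,cv); (31,26,cv); (31,27,cv)
final:
nodes: 0:V, 1:V, 5:V, 6:V, 7:V, 11:V, 12:V, 13:V, 15:T, 16:T, 17:T, 18:V, 19:V, 20:V, 21:T, 22:T, 23:T, 24:T, 25:V, 26:V, 27:V, 28:T, 29:T, 30:T, 31:T
edges: (15,6,cv); (15,11,cv); (15,12,cv); (16,7,cv); (16,12,cv); (16,13,cv); (17,11,cv); (17,12,cv); (17,13,cv); (21,1,cv); (21,18,cv); (21,20,cv); (22,6,cv); (22,18,cv); (22,19,cv); (23,7,cv); (23,19,cv); (23,20,cv); (24,18,cv); (24,19,cv); (24,20,cv); (28,1,cv); (28,25,cv); (28,27,cv); (29,11,cv); (29,25,cv); (29,26,cv); (30,13,cv); (30,26,cv); (30,27,cv); (31,25,cv); (31,26,cv); (31,27,cv)


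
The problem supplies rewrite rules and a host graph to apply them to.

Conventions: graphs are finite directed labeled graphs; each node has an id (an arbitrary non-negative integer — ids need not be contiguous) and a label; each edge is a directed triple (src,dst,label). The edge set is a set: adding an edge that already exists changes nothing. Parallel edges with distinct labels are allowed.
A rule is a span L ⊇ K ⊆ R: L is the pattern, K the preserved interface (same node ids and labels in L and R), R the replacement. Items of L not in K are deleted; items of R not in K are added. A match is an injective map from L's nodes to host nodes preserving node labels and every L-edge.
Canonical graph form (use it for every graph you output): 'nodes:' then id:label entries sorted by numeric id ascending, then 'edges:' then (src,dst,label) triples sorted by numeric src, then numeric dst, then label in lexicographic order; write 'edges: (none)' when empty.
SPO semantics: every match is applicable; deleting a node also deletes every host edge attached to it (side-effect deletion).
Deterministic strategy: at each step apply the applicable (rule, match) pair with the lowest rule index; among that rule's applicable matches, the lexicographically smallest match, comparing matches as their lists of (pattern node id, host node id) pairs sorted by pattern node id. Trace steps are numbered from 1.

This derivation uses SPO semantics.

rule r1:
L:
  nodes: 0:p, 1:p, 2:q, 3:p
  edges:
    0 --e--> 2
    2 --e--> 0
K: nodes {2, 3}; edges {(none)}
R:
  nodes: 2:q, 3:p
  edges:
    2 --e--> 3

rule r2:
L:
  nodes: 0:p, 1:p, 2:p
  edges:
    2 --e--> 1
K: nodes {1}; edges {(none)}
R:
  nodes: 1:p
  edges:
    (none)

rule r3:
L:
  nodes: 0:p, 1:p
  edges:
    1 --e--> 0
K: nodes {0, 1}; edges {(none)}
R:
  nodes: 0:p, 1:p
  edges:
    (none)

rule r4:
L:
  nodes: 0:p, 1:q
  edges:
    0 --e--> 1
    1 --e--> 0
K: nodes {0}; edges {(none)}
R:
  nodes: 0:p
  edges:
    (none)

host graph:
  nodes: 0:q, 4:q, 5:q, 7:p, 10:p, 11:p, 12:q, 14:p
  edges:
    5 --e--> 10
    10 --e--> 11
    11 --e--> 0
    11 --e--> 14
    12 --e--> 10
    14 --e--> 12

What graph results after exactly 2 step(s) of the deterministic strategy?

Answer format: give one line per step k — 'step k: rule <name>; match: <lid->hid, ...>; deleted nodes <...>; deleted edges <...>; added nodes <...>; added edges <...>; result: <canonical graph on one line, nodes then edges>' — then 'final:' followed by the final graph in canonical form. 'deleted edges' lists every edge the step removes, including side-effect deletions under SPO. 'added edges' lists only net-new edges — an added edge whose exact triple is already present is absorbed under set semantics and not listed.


step 1: rule r2; match: 0->7, 1->11, 2->10; deleted nodes 7, 10; deleted edges (5,10,e); (10,11,e); (12,10,e); added nodes (none); added edges (none); result: nodes: 0:q, 4:q, 5:q, 11:p, 12:q, 14:p edges: (11,0,e); (11,14,e); (14,12,e)
step 2: rule r3; match: 0->14, 1->11; deleted nodes (none); deleted edges (11,14,e); added nodes (none); added edges (none); result: nodes: 0:q, 4:q, 5:q, 11:p, 12:q, 14:p edges: (11,0,e); (14,12,e)
final:
nodes: 0:q, 4:q, 5:q, 11:p, 12:q, 14:p
edges: (11,0,e); (14,12,e)


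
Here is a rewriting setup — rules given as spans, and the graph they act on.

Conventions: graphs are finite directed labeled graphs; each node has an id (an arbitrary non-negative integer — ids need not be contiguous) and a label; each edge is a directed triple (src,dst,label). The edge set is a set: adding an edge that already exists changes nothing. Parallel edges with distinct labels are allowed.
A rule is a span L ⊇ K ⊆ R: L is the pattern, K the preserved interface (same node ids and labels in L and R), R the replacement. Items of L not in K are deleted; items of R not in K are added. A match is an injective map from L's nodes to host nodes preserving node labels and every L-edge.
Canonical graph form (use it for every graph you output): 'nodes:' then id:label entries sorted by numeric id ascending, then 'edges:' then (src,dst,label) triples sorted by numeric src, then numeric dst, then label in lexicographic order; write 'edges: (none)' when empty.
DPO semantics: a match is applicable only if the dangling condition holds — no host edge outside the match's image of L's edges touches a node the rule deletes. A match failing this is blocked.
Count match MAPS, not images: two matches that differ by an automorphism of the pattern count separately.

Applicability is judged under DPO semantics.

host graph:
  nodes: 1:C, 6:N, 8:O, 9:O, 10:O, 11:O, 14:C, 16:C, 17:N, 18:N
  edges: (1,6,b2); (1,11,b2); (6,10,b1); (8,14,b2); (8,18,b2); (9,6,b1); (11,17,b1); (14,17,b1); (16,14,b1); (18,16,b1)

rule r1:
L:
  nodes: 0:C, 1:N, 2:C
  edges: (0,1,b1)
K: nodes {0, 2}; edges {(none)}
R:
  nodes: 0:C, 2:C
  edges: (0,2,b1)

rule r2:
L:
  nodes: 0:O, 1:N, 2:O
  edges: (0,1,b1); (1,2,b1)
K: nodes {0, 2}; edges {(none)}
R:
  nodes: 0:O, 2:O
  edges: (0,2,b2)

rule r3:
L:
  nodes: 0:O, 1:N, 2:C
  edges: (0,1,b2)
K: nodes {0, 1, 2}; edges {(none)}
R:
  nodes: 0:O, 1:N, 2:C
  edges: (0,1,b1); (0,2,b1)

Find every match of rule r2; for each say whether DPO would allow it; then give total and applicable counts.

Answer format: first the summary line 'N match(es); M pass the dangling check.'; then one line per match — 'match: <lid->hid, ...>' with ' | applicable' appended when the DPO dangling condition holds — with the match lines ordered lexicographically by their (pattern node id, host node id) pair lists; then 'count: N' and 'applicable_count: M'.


1 match(es); 0 pass the dangling check.
match: 0->9, 1->6, 2->10
count: 1
applicable_count: 0


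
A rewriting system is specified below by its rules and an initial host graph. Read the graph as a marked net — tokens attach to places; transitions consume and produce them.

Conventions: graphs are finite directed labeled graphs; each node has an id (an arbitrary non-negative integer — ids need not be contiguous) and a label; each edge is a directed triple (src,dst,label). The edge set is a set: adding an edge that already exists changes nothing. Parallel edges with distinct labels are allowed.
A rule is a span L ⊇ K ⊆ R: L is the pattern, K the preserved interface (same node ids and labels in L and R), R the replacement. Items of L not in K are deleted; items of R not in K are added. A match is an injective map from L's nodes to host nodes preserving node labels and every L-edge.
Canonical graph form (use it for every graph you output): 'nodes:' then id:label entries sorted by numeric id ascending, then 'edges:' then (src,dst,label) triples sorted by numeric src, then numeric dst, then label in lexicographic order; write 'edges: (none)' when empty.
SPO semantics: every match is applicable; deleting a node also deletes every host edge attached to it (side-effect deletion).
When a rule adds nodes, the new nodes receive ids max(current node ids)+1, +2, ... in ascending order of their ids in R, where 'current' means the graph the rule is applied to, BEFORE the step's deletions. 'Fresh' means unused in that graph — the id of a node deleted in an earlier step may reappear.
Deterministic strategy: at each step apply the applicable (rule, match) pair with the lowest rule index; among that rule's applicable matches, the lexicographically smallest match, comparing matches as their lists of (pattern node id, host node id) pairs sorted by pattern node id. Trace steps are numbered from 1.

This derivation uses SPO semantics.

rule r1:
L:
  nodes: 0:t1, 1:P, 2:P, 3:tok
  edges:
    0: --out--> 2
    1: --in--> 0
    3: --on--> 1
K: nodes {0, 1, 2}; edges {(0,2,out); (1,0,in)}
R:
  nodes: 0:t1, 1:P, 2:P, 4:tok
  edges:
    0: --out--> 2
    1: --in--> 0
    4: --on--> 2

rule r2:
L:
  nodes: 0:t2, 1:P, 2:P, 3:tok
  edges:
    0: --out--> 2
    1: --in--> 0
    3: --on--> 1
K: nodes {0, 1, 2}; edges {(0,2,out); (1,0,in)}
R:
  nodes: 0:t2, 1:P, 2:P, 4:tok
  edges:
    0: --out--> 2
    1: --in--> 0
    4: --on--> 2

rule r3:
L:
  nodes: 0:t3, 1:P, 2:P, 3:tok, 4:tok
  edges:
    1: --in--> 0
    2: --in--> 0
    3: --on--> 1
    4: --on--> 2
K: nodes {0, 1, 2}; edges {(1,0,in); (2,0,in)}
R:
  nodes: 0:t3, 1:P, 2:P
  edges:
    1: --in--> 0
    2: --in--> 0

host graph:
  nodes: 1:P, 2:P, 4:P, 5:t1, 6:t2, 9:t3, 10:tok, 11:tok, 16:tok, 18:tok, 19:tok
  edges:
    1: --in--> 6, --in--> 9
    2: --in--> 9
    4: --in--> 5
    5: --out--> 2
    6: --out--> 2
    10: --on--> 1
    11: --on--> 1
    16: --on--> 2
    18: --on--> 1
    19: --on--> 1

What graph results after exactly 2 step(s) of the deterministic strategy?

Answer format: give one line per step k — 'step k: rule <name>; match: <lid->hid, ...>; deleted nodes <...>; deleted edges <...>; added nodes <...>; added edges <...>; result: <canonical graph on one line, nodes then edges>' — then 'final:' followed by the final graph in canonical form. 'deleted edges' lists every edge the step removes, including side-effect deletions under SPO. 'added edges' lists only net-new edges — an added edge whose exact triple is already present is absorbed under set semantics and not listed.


step 1: rule r2; match: 0->6, 1->1, 2->2, 3->10; deleted nodes 10; deleted edges (10,1,on); added nodes 20; added edges (20,2,on); result: nodes: 1:P, 2:P, 4:P, 5:t1, 6:t2, 9:t3, 11:tok, 16:tok, 18:tok, 19:tok, 20:tok edges: (1,6,in); (1,9,in); (2,9,in); (4,5,in); (5,2,out); (6,2,out); (11,1,on); (16,2,on); (18,1,on); (19,1,on); (20,2,on)
step 2: rule r2; match: 0->6, 1->1, 2->2, 3->11; deleted nodes 11; deleted edges (11,1,on); added nodes 21; added edges (21,2,on); result: nodes: 1:P, 2:P, 4:P, 5:t1, 6:t2, 9:t3, 16:tok, 18:tok, 19:tok, 20:tok, 21:tok edges: (1,6,in); (1,9,in); (2,9,in); (4,5,in); (5,2,out); (6,2,out); (16,2,on); (18,1,on); (19,1,on); (20,2,on); (21,2,on)
final:
nodes: 1:P, 2:P, 4:P, 5:t1, 6:t2, 9:t3, 16:tok, 18:tok, 19:tok, 20:tok, 21:tok
edges: (1,6,in); (1,9,in); (2,9,in); (4,5,in); (5,2,out); (6,2,out); (16,2,on); (18,1,on); (19,1,on); (20,2,on); (21,2,on)


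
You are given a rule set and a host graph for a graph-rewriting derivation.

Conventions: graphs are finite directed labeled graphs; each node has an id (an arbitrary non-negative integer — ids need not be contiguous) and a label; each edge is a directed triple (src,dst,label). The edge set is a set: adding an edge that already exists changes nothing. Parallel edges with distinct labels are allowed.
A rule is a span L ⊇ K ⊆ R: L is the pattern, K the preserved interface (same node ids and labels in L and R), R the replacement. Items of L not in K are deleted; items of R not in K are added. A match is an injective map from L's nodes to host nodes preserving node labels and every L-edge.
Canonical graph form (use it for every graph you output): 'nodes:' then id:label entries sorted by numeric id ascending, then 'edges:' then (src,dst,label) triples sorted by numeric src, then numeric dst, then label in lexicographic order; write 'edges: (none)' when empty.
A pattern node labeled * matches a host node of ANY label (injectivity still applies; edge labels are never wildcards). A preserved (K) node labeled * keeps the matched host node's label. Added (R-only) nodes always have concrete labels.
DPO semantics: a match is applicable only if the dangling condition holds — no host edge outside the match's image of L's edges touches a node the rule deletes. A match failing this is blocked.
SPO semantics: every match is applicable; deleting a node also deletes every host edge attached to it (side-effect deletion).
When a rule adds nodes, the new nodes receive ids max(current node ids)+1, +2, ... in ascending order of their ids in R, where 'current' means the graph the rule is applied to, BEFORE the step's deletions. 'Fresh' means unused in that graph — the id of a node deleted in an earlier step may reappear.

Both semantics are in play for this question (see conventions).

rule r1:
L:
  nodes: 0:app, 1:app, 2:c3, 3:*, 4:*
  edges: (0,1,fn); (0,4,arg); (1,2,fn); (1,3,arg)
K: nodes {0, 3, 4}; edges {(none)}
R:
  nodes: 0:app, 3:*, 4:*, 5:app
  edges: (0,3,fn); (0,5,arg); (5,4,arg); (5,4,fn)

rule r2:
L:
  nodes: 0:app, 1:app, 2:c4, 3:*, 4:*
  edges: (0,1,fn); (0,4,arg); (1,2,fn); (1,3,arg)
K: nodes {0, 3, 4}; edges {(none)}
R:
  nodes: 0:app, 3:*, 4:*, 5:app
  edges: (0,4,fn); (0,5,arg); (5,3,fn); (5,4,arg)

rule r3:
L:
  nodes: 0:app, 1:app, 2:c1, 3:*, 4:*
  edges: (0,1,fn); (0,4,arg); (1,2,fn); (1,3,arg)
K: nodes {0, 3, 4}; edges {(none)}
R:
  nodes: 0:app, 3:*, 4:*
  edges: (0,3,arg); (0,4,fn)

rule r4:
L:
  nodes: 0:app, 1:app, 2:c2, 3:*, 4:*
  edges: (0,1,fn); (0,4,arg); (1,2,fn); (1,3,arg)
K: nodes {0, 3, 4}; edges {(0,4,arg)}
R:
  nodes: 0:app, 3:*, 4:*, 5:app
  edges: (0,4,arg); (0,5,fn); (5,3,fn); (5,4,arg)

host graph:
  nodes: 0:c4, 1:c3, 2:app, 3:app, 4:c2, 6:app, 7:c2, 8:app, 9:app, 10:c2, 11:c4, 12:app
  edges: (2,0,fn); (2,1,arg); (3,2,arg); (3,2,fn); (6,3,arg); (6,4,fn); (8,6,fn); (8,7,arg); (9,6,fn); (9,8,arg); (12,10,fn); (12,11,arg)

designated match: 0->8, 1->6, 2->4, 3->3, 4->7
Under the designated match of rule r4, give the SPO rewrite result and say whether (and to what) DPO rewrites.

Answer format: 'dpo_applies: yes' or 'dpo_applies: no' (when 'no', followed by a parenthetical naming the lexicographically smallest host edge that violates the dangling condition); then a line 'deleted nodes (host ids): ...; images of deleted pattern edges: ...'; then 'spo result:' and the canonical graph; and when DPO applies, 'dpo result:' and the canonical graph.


dpo_applies: no
(the rule deletes node 6, which keeps host edge (9,6,fn) outside the match image — the dangling condition fails, DPO blocks; SPO proceeds and side-deletes such edges)
deleted nodes (host ids): 4, 6; images of deleted pattern edges: (6,3,arg); (6,4,fn); (8,6,fn)
spo result:
nodes: 0:c4, 1:c3, 2:app, 3:app, 7:c2, 8:app, 9:app, 10:c2, 11:c4, 12:app, 13:app
edges: (2,0,fn); (2,1,arg); (3,2,arg); (3,2,fn); (8,7,arg); (8,13,fn); (9,8,arg); (12,10,fn); (12,11,arg); (13,3,fn); (13,7,arg)


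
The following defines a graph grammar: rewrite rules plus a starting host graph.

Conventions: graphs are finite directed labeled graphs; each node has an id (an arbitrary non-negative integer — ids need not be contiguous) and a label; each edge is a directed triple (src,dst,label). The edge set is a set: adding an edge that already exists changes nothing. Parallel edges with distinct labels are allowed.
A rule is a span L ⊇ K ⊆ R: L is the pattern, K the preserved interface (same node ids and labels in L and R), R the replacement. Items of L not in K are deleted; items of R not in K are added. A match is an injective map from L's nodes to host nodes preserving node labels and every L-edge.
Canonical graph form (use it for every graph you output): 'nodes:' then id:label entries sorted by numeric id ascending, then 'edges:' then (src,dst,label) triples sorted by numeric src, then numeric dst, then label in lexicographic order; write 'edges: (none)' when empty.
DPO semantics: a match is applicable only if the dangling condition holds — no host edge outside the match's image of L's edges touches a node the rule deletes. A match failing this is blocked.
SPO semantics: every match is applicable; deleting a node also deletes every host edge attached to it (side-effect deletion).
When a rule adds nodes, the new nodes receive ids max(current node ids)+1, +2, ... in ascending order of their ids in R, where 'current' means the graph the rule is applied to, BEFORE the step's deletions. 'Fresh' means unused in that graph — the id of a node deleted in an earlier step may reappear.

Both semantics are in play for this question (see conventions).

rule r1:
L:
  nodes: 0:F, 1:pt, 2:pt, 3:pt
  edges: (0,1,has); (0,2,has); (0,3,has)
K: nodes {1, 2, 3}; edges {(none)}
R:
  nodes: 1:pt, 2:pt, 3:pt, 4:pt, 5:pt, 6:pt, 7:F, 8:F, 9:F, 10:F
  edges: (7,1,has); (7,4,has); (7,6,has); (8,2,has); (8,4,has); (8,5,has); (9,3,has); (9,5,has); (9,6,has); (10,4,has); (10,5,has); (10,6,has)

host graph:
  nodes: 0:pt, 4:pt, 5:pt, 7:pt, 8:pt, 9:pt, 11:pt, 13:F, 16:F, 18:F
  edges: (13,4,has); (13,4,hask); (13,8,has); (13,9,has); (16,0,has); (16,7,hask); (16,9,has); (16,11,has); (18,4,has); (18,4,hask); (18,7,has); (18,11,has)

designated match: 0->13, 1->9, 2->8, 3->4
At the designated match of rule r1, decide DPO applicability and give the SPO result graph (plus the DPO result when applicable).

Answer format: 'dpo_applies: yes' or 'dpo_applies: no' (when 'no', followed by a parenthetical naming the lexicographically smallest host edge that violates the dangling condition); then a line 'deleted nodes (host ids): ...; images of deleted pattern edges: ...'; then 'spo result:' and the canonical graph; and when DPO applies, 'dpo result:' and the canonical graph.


dpo_applies: no
(the rule deletes node 13, which keeps host edge (13,4,hask) outside the match image — the dangling condition fails, DPO blocks; SPO proceeds and side-deletes such edges)
deleted nodes (host ids): 13; images of deleted pattern edges: (13,4,has); (13,8,has); (13,9,has)
spo result:
nodes: 0:pt, 4:pt, 5:pt, 7:pt, 8:pt, 9:pt, 11:pt, 16:F, 18:F, 19:pt, 20:pt, 21:pt, 22:F, 23:F, 24:F, 25:F
edges: (16,0,has); (16,7,hask); (16,9,has); (16,11,has); (18,4,has); (18,4,hask); (18,7,has); (18,11,has); (22,9,has); (22,19,has); (22,21,has); (23,8,has); (23,19,has); (23,20,has); (24,4,has); (24,20,has); (24,21,has); (25,19,has); (25,20,has); (25,21,has)


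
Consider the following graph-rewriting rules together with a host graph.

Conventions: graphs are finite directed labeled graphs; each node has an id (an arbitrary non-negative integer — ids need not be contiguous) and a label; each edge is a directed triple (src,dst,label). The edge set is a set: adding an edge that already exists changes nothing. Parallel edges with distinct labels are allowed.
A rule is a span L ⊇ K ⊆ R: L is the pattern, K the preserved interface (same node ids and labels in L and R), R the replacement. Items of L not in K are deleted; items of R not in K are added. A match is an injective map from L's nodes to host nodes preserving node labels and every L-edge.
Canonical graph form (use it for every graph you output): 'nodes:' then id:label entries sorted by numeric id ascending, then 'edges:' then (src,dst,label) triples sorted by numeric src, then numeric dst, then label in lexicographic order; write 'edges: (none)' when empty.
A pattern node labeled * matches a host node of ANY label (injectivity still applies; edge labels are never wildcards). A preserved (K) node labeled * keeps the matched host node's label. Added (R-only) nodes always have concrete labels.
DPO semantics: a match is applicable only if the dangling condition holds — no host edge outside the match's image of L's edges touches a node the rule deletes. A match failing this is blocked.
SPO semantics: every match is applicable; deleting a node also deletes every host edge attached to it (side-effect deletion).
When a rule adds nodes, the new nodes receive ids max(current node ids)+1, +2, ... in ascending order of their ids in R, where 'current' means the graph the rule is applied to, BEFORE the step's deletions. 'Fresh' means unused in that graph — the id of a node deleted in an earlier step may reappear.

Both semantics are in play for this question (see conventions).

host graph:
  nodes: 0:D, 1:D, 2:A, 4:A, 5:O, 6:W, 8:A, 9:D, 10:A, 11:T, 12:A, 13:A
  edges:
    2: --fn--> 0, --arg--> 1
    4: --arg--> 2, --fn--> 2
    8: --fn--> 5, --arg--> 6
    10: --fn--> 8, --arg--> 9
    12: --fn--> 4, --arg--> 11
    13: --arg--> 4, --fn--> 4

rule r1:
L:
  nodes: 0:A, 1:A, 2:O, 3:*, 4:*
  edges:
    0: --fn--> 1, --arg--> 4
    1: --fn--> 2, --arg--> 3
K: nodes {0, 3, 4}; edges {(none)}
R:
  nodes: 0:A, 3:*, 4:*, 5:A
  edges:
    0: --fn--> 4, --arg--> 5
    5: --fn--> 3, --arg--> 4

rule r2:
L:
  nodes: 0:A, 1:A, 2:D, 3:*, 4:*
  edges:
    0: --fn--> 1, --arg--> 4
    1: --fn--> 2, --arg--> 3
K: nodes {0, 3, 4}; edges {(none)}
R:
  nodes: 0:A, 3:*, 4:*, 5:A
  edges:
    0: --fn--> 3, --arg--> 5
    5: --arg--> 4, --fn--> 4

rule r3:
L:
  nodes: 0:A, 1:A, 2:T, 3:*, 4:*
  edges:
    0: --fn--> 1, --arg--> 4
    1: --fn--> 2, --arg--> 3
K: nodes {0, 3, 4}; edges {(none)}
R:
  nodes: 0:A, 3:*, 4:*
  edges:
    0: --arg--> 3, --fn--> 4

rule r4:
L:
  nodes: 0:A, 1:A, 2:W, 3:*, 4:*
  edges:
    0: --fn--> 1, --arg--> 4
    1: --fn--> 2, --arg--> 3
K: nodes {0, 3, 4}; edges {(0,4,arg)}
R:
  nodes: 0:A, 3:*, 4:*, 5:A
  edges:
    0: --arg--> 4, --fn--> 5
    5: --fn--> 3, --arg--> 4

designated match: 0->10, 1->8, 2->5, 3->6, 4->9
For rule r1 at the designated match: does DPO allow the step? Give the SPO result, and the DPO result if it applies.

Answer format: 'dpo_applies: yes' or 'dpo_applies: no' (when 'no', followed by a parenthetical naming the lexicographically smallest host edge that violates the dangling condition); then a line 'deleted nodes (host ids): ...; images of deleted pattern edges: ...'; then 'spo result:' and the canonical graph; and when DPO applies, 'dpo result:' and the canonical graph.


dpo_applies: yes
deleted nodes (host ids): 5, 8; images of deleted pattern edges: (8,5,fn); (8,6,arg); (10,8,fn); (10,9,arg)
spo result:
nodes: 0:D, 1:D, 2:A, 4:A, 6:W, 9:D, 10:A, 11:T, 12:A, 13:A, 14:A
edges: (2,0,fn); (2,1,arg); (4,2,arg); (4,2,fn); (10,9,fn); (10,14,arg); (12,4,fn); (12,11,arg); (13,4,arg); (13,4,fn); (14,6,fn); (14,9,arg)
dpo result:
nodes: 0:D, 1:D, 2:A, 4:A, 6:W, 9:D, 10:A, 11:T, 12:A, 13:A, 14:A
edges: (2,0,fn); (2,1,arg); (4,2,arg); (4,2,fn); (10,9,fn); (10,14,arg); (12,4,fn); (12,11,arg); (13,4,arg); (13,4,fn); (14,6,fn); (14,9,arg)


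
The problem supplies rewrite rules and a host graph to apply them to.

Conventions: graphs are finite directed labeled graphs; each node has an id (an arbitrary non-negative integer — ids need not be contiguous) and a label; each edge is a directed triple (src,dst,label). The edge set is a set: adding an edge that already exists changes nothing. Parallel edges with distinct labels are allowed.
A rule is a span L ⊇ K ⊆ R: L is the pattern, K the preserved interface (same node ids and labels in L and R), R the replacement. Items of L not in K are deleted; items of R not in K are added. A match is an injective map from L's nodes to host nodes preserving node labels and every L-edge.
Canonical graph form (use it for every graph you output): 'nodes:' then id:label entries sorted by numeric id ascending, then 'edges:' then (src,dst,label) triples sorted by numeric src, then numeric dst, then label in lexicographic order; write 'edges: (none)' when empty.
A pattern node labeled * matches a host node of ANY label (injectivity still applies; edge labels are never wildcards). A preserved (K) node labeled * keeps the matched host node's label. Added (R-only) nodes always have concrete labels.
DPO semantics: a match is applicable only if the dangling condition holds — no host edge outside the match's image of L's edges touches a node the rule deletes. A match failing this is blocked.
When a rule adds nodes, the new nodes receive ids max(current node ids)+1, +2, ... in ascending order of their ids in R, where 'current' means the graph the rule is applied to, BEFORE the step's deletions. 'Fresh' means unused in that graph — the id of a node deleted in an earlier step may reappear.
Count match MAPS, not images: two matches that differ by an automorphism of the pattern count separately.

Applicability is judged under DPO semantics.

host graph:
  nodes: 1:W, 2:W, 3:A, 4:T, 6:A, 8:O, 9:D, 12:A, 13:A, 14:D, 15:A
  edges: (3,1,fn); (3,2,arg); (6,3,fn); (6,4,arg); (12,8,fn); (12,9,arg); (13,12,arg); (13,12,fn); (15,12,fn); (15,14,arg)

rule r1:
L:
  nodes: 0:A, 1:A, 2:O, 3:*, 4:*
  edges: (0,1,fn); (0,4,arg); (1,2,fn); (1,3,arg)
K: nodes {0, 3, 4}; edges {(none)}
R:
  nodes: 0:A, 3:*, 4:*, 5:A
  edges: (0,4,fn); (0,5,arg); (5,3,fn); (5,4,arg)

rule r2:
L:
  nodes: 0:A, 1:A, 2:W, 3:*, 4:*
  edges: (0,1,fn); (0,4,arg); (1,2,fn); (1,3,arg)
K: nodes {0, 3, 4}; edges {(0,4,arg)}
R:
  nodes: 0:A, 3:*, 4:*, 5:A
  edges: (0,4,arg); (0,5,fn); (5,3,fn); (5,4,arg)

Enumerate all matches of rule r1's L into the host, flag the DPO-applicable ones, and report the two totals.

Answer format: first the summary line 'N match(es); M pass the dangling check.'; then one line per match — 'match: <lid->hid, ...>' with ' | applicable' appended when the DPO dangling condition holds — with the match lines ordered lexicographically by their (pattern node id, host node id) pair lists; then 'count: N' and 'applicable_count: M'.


1 match(es); 0 pass the dangling check.
match: 0->15, 1->12, 2->8, 3->9, 4->14
count: 1
applicable_count: 0


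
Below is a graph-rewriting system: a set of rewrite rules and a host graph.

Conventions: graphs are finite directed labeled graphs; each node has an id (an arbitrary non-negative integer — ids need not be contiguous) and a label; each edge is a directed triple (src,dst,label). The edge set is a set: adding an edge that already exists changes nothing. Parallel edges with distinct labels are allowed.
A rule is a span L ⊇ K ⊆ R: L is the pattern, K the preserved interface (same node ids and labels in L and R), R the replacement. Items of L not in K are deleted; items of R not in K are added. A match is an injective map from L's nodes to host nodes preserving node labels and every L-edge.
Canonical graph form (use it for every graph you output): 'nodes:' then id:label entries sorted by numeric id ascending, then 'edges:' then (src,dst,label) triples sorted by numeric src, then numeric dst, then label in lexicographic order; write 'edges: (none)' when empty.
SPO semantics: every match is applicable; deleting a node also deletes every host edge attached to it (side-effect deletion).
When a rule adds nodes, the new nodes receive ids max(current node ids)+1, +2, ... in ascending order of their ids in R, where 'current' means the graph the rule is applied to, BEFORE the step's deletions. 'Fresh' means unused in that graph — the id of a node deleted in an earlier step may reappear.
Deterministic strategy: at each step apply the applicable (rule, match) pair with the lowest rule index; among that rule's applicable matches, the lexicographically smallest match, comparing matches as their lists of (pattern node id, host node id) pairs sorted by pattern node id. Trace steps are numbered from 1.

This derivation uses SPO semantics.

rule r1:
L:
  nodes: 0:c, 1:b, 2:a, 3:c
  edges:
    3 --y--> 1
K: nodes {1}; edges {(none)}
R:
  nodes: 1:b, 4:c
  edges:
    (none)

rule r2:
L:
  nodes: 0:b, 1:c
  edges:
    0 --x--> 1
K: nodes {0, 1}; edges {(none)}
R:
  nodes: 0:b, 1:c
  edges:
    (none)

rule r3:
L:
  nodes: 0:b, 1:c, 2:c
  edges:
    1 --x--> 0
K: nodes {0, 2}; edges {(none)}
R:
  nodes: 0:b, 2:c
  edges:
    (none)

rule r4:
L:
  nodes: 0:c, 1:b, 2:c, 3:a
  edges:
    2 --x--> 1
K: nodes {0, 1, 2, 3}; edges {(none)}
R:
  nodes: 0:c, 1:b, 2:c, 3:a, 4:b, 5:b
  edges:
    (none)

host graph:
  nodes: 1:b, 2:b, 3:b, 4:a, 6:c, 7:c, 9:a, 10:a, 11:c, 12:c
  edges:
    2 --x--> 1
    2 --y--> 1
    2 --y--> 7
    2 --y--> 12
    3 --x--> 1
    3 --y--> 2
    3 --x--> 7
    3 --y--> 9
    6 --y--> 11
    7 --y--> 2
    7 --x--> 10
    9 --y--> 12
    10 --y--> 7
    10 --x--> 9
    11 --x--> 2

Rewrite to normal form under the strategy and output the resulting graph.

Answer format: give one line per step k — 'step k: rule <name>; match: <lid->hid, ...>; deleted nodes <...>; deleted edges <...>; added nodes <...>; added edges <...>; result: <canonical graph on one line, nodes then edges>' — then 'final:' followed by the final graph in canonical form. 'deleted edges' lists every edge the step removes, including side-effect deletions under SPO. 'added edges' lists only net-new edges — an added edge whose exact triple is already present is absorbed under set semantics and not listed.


step 1: rule r1; match: 0->6, 1->2, 2->4, 3->7; deleted nodes 4, 6, 7; deleted edges (2,7,y); (3,7,x); (6,11,y); (7,2,y); (7,10,x); (10,7,y); added nodes 13; added edges (none); result: nodes: 1:b, 2:b, 3:b, 9:a, 10:a, 11:c, 12:c, 13:c edges: (2,1,x); (2,1,y); (2,12,y); (3,1,x); (3,2,y); (3,9,y); (9,12,y); (10,9,x); (11,2,x)
step 2: rule r3; match: 0->2, 1->11, 2->12; deleted nodes 11; deleted edges (11,2,x); added nodes (none); added edges (none); result: nodes: 1:b, 2:b, 3:b, 9:a, 10:a, 12:c, 13:c edges: (2,1,x); (2,1,y); (2,12,y); (3,1,x); (3,2,y); (3,9,y); (9,12,y); (10,9,x)
final:
nodes: 1:b, 2:b, 3:b, 9:a, 10:a, 12:c, 13:c
edges: (2,1,x); (2,1,y); (2,12,y); (3,1,x); (3,2,y); (3,9,y); (9,12,y); (10,9,x)
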